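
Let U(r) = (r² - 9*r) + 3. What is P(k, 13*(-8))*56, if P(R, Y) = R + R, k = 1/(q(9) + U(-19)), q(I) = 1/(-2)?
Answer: 224/1069 ≈ 0.20954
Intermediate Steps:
U(r) = 3 + r² - 9*r
q(I) = -½
k = 2/1069 (k = 1/(-½ + (3 + (-19)² - 9*(-19))) = 1/(-½ + (3 + 361 + 171)) = 1/(-½ + 535) = 1/(1069/2) = 2/1069 ≈ 0.0018709)
P(R, Y) = 2*R
P(k, 13*(-8))*56 = (2*(2/1069))*56 = (4/1069)*56 = 224/1069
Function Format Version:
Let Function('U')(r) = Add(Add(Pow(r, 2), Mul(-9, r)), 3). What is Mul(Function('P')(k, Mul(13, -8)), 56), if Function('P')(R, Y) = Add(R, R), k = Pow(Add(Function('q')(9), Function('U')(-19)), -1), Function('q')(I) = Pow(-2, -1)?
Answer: Rational(224, 1069) ≈ 0.20954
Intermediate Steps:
Function('U')(r) = Add(3, Pow(r, 2), Mul(-9, r))
Function('q')(I) = Rational(-1, 2)
k = Rational(2, 1069) (k = Pow(Add(Rational(-1, 2), Add(3, Pow(-19, 2), Mul(-9, -19))), -1) = Pow(Add(Rational(-1, 2), Add(3, 361, 171)), -1) = Pow(Add(Rational(-1, 2), 535), -1) = Pow(Rational(1069, 2), -1) = Rational(2, 1069) ≈ 0.0018709)
Function('P')(R, Y) = Mul(2, R)
Mul(Function('P')(k, Mul(13, -8)), 56) = Mul(Mul(2, Rational(2, 1069)), 56) = Mul(Rational(4, 1069), 56) = Rational(224, 1069)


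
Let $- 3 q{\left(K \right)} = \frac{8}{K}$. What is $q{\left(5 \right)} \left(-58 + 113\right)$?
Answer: $- \frac{88}{3} \approx -29.333$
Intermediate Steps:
$q{\left(K \right)} = - \frac{8}{3 K}$ ($q{\left(K \right)} = - \frac{8 \frac{1}{K}}{3} = - \frac{8}{3 K}$)
$q{\left(5 \right)} \left(-58 + 113\right) = - \frac{8}{3 \cdot 5} \left(-58 + 113\right) = \left(- \frac{8}{3}\right) \frac{1}{5} \cdot 55 = \left(- \frac{8}{15}\right) 55 = - \frac{88}{3}$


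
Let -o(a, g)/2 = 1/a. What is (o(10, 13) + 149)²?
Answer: 553536/25 ≈ 22141.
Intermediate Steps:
o(a, g) = -2/a
(o(10, 13) + 149)² = (-2/10 + 149)² = (-2*⅒ + 149)² = (-⅕ + 149)² = (744/5)² = 553536/25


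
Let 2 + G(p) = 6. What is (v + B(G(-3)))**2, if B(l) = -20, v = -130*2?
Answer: 78400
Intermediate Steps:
G(p) = 4 (G(p) = -2 + 6 = 4)
v = -260
(v + B(G(-3)))**2 = (-260 - 20)**2 = (-280)**2 = 78400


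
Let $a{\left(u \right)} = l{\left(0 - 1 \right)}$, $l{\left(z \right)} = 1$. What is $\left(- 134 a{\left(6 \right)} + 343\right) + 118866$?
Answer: $119075$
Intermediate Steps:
$a{\left(u \right)} = 1$
$\left(- 134 a{\left(6 \right)} + 343\right) + 118866 = \left(\left(-134\right) 1 + 343\right) + 118866 = \left(-134 + 343\right) + 118866 = 209 + 118866 = 119075$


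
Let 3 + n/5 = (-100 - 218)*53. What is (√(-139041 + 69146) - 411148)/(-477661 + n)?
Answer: 5014/6853 - I*√69895/561946 ≈ 0.73165 - 0.00047047*I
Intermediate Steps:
n = -84285 (n = -15 + 5*((-100 - 218)*53) = -15 + 5*(-318*53) = -15 + 5*(-16854) = -15 - 84270 = -84285)
(√(-139041 + 69146) - 411148)/(-477661 + n) = (√(-139041 + 69146) - 411148)/(-477661 - 84285) = (√(-69895) - 411148)/(-561946) = (I*√69895 - 411148)*(-1/561946) = (-411148 + I*√69895)*(-1/561946) = 5014/6853 - I*√69895/561946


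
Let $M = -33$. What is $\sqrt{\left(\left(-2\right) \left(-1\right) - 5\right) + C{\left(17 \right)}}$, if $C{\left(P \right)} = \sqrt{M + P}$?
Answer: $1 + 2 i \approx 1.0 + 2.0 i$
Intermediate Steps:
$C{\left(P \right)} = \sqrt{-33 + P}$
$\sqrt{\left(\left(-2\right) \left(-1\right) - 5\right) + C{\left(17 \right)}} = \sqrt{\left(\left(-2\right) \left(-1\right) - 5\right) + \sqrt{-33 + 17}} = \sqrt{\left(2 - 5\right) + \sqrt{-16}} = \sqrt{-3 + 4 i} = 1 + 2 i$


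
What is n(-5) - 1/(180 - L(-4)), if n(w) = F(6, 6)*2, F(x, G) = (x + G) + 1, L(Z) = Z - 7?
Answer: 4965/191 ≈ 25.995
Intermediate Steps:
L(Z) = -7 + Z
F(x, G) = 1 + G + x (F(x, G) = (G + x) + 1 = 1 + G + x)
n(w) = 26 (n(w) = (1 + 6 + 6)*2 = 13*2 = 26)
n(-5) - 1/(180 - L(-4)) = 26 - 1/(180 - (-7 - 4)) = 26 - 1/(180 - 1*(-11)) = 26 - 1/(180 + 11) = 26 - 1/191 = 4965/191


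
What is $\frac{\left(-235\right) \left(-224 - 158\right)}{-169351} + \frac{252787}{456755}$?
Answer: $\frac{138987299}{5950147385} \approx 0.023359$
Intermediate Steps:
$\frac{\left(-235\right) \left(-224 - 158\right)}{-169351} + \frac{252787}{456755} = \left(-235\right) \left(-382\right) \left(- \frac{1}{169351}\right) + 252787 \cdot \frac{1}{456755} = 89770 \left(- \frac{1}{169351}\right) + \frac{252787}{456755} = - \frac{89770}{169351} + \frac{252787}{456755} = \frac{138987299}{5950147385}$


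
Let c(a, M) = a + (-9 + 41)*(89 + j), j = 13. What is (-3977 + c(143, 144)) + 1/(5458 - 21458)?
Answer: -9120001/16000 ≈ -570.00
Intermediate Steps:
c(a, M) = 3264 + a (c(a, M) = a + (-9 + 41)*(89 + 13) = a + 32*102 = a + 3264 = 3264 + a)
(-3977 + c(143, 144)) + 1/(5458 - 21458) = (-3977 + (3264 + 143)) + 1/(5458 - 21458) = (-3977 + 3407) + 1/(-16000) = -570 - 1/16000 = -9120001/16000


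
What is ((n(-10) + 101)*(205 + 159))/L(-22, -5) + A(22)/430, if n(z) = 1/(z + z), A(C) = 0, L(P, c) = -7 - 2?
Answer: -61243/15 ≈ -4082.9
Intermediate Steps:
L(P, c) = -9
n(z) = 1/(2*z)
((n(-10) + 101)*(205 + 159))/L(-22, -5) + A(22)/430 = (((½)/(-10) + 101)*(205 + 159))/(-9) + 0/430 = (((½)*(-⅒) + 101)*364)*(-⅑) + 0*(1/430) = ((-1/20 + 101)*364)*(-⅑) + 0 = ((2019/20)*364)*(-⅑) + 0 = (183729/5)*(-⅑) + 0 = -61243/15 + 0 = -61243/15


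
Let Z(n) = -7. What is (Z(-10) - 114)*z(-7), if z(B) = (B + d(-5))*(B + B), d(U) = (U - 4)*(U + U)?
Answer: 140602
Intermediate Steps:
d(U) = 2*U*(-4 + U) (d(U) = (-4 + U)*(2*U) = 2*U*(-4 + U))
z(B) = 2*B*(90 + B) (z(B) = (B + 2*(-5)*(-4 - 5))*(B + B) = (B + 2*(-5)*(-9))*(2*B) = (B + 90)*(2*B) = (90 + B)*(2*B) = 2*B*(90 + B))
(Z(-10) - 114)*z(-7) = (-7 - 114)*(2*(-7)*(90 - 7)) = -242*(-7)*83 = -121*(-1162) = 140602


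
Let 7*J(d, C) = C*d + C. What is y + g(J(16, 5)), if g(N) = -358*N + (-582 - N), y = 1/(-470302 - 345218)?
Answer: -28208021287/5708640 ≈ -4941.3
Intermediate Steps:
J(d, C) = C/7 + C*d/7 (J(d, C) = (C*d + C)/7 = (C + C*d)/7 = C/7 + C*d/7)
y = -1/815520 (y = 1/(-815520) = -1/815520 ≈ -1.2262e-6)
g(N) = -582 - 359*N
y + g(J(16, 5)) = -1/815520 + (-582 - 359*5*(1 + 16)/7) = -1/815520 + (-582 - 359*5*17/7) = -1/815520 + (-582 - 359*85/7) = -1/815520 + (-582 - 30515/7) = -1/815520 - 34589/7 = -28208021287/5708640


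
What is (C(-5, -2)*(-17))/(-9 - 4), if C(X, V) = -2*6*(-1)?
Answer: 204/13 ≈ 15.692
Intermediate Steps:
C(X, V) = 12 (C(X, V) = -12*(-1) = 12)
(C(-5, -2)*(-17))/(-9 - 4) = (12*(-17))/(-9 - 4) = -204/(-13) = -204*(-1/13) = 204/13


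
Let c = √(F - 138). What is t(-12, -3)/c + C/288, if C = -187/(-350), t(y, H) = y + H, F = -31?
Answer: 187/100800 + 15*I/13 ≈ 0.0018552 + 1.1538*I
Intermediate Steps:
t(y, H) = H + y
C = 187/350 (C = -187*(-1/350) = 187/350 ≈ 0.53429)
c = 13*I (c = √(-31 - 138) = √(-169) = 13*I ≈ 13.0*I)
t(-12, -3)/c + C/288 = (-3 - 12)/((13*I)) + (187/350)/288 = -(-15)*I/13 + (187/350)*(1/288) = 15*I/13 + 187/100800 = 187/100800 + 15*I/13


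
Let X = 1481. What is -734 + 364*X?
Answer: 538350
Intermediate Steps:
-734 + 364*X = -734 + 364*1481 = -734 + 539084 = 538350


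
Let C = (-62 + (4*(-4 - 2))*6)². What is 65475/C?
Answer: 65475/42436 ≈ 1.5429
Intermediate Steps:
C = 42436 (C = (-62 + (4*(-6))*6)² = (-62 - 24*6)² = (-62 - 144)² = (-206)² = 42436)
65475/C = 65475/42436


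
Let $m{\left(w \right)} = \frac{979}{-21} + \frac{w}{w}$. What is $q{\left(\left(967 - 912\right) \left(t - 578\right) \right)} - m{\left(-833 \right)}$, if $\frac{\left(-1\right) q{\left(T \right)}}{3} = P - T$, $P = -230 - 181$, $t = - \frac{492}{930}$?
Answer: $- \frac{61310315}{651} \approx -94179.0$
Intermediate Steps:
$m{\left(w \right)} = - \frac{958}{21}$ ($m{\left(w \right)} = 979 \left(- \frac{1}{21}\right) + 1 = - \frac{979}{21} + 1 = - \frac{958}{21}$)
$t = - \frac{82}{155}$ ($t = \left(-492\right) \frac{1}{930} = - \frac{82}{155} \approx -0.52903$)
$P = -411$ ($P = -230 - 181 = -411$)
$q{\left(T \right)} = 1233 + 3 T$ ($q{\left(T \right)} = - 3 \left(-411 - T\right) = 1233 + 3 T$)
$q{\left(\left(967 - 912\right) \left(t - 578\right) \right)} - m{\left(-833 \right)} = \left(1233 + 3 \left(967 - 912\right) \left(- \frac{82}{155} - 578\right)\right) - - \frac{958}{21} = \left(1233 + 3 \cdot 55 \left(- \frac{89672}{155}\right)\right) + \frac{958}{21} = \left(1233 + 3 \left(- \frac{986392}{31}\right)\right) + \frac{958}{21} = \left(1233 - \frac{2959176}{31}\right) + \frac{958}{21} = - \frac{2920953}{31} + \frac{958}{21} = - \frac{61310315}{651}$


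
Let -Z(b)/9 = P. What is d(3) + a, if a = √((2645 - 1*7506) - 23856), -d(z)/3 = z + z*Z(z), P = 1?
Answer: 72 + 47*I*√13 ≈ 72.0 + 169.46*I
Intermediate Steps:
Z(b) = -9 (Z(b) = -9*1 = -9)
d(z) = 24*z (d(z) = -3*(z + z*(-9)) = -3*(z - 9*z) = -(-24)*z = 24*z)
a = 47*I*√13 (a = √((2645 - 7506) - 23856) = √(-4861 - 23856) = √(-28717) = 47*I*√13 ≈ 169.46*I)
d(3) + a = 24*3 + 47*I*√13 = 72 + 47*I*√13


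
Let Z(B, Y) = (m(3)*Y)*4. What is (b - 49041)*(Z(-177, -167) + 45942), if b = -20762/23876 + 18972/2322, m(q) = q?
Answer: -552974336302017/256667 ≈ -2.1544e+9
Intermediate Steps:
Z(B, Y) = 12*Y (Z(B, Y) = (3*Y)*4 = 12*Y)
b = 11243503/1540002 (b = -20762*1/23876 + 18972*(1/2322) = -10381/11938 + 1054/129 = 11243503/1540002 ≈ 7.3010)
(b - 49041)*(Z(-177, -167) + 45942) = (11243503/1540002 - 49041)*(12*(-167) + 45942) = -75511994579*(-2004 + 45942)/1540002 = -75511994579/1540002*43938 = -552974336302017/256667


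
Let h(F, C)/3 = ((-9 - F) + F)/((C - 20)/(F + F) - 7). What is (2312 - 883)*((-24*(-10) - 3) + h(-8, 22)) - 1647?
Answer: 6506382/19 ≈ 3.4244e+5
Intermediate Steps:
h(F, C) = -27/(-7 + (-20 + C)/(2*F)) (h(F, C) = 3*(((-9 - F) + F)/((C - 20)/(F + F) - 7)) = 3*(-9/((-20 + C)/((2*F)) - 7)) = 3*(-9/((-20 + C)*(1/(2*F)) - 7)) = 3*(-9/((-20 + C)/(2*F) - 7)) = 3*(-9/(-7 + (-20 + C)/(2*F))) = -27/(-7 + (-20 + C)/(2*F)))
(2312 - 883)*((-24*(-10) - 3) + h(-8, 22)) - 1647 = (2312 - 883)*((-24*(-10) - 3) + 54*(-8)/(20 - 1*22 + 14*(-8))) - 1647 = 1429*((240 - 3) + 54*(-8)/(20 - 22 - 112)) - 1647 = 1429*(237 + 54*(-8)/(-114)) - 1647 = 1429*(237 + 54*(-8)*(-1/114)) - 1647 = 1429*(237 + 72/19) - 1647 = 1429*(4575/19) - 1647 = 6537675/19 - 1647 = 6506382/19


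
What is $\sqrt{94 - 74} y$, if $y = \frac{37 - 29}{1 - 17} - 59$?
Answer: $- 119 \sqrt{5} \approx -266.09$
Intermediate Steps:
$y = - \frac{119}{2}$ ($y = \frac{8}{-16} - 59 = 8 \left(- \frac{1}{16}\right) - 59 = - \frac{1}{2} - 59 = - \frac{119}{2} \approx -59.5$)
$\sqrt{94 - 74} y = \sqrt{94 - 74} \left(- \frac{119}{2}\right) = \sqrt{20} \left(- \frac{119}{2}\right) = 2 \sqrt{5} \left(- \frac{119}{2}\right) = - 119 \sqrt{5}$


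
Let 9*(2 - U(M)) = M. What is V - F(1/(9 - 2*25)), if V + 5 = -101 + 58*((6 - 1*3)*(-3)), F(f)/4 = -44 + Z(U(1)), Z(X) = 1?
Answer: -456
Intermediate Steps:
U(M) = 2 - M/9
F(f) = -172 (F(f) = 4*(-44 + 1) = 4*(-43) = -172)
V = -628 (V = -5 + (-101 + 58*((6 - 1*3)*(-3))) = -5 + (-101 + 58*((6 - 3)*(-3))) = -5 + (-101 + 58*(3*(-3))) = -5 + (-101 + 58*(-9)) = -5 + (-101 - 522) = -5 - 623 = -628)
V - F(1/(9 - 2*25)) = -628 - 1*(-172) = -628 + 172 = -456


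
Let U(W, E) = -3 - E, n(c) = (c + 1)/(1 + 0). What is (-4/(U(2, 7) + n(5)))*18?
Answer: 18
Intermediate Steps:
n(c) = 1 + c (n(c) = (1 + c)/1 = (1 + c)*1 = 1 + c)
(-4/(U(2, 7) + n(5)))*18 = (-4/((-3 - 1*7) + (1 + 5)))*18 = (-4/((-3 - 7) + 6))*18 = (-4/(-10 + 6))*18 = (-4/(-4))*18 = -¼*(-4)*18 = 1*18 = 18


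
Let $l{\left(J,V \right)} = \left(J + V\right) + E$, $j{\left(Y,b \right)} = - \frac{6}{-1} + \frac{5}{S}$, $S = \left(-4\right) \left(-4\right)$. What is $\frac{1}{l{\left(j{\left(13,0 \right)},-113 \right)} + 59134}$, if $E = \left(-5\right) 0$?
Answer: $\frac{16}{944437} \approx 1.6941 \cdot 10^{-5}$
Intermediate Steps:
$E = 0$
$S = 16$
$j{\left(Y,b \right)} = \frac{101}{16}$ ($j{\left(Y,b \right)} = - \frac{6}{-1} + \frac{5}{16} = \left(-6\right) \left(-1\right) + 5 \cdot \frac{1}{16} = 6 + \frac{5}{16} = \frac{101}{16}$)
$l{\left(J,V \right)} = J + V$ ($l{\left(J,V \right)} = \left(J + V\right) + 0 = J + V$)
$\frac{1}{l{\left(j{\left(13,0 \right)},-113 \right)} + 59134} = \frac{1}{\left(\frac{101}{16} - 113\right) + 59134} = \frac{1}{- \frac{1707}{16} + 59134} = \frac{1}{\frac{944437}{16}} = \frac{16}{944437}$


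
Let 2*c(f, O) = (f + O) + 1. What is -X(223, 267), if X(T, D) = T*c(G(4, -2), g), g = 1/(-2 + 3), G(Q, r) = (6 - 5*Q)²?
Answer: -22077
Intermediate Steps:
g = 1 (g = 1/1 = 1)
c(f, O) = ½ + O/2 + f/2 (c(f, O) = ((f + O) + 1)/2 = ((O + f) + 1)/2 = (1 + O + f)/2 = ½ + O/2 + f/2)
X(T, D) = 99*T (X(T, D) = T*(½ + (½)*1 + (-6 + 5*4)²/2) = T*(½ + ½ + (-6 + 20)²/2) = T*(½ + ½ + (½)*14²) = T*(½ + ½ + (½)*196) = T*(½ + ½ + 98) = T*99 = 99*T)
-X(223, 267) = -99*223 = -1*22077 = -22077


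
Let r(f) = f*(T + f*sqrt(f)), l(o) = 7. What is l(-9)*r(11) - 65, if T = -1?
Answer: -142 + 847*sqrt(11) ≈ 2667.2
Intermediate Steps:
r(f) = f*(-1 + f**(3/2)) (r(f) = f*(-1 + f*sqrt(f)) = f*(-1 + f**(3/2)))
l(-9)*r(11) - 65 = 7*(11**(5/2) - 1*11) - 65 = 7*(121*sqrt(11) - 11) - 65 = 7*(-11 + 121*sqrt(11)) - 65 = (-77 + 847*sqrt(11)) - 65 = -142 + 847*sqrt(11)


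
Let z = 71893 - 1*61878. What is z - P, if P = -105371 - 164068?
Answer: 279454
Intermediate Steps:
z = 10015 (z = 71893 - 61878 = 10015)
P = -269439
z - P = 10015 - 1*(-269439) = 10015 + 269439 = 279454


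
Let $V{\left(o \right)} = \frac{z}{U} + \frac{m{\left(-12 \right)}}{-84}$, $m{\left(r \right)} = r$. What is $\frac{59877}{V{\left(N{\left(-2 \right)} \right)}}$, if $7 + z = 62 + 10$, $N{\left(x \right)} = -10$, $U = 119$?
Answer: $\frac{7125363}{82} \approx 86895.0$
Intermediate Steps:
$z = 65$ ($z = -7 + \left(62 + 10\right) = -7 + 72 = 65$)
$V{\left(o \right)} = \frac{82}{119}$ ($V{\left(o \right)} = \frac{65}{119} - \frac{12}{-84} = 65 \cdot \frac{1}{119} - - \frac{1}{7} = \frac{65}{119} + \frac{1}{7} = \frac{82}{119}$)
$\frac{59877}{V{\left(N{\left(-2 \right)} \right)}} = \frac{59877}{\frac{82}{119}} = 59877 \cdot \frac{119}{82} = \frac{7125363}{82}$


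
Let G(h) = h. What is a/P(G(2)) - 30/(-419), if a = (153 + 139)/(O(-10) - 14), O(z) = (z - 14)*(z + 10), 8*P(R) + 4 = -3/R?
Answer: 981094/32263 ≈ 30.409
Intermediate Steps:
P(R) = -1/2 - 3/(8*R) (P(R) = -1/2 + (-3/R)/8 = -1/2 - 3/(8*R))
O(z) = (-14 + z)*(10 + z)
a = -146/7 (a = (153 + 139)/((-140 + (-10)**2 - 4*(-10)) - 14) = 292/((-140 + 100 + 40) - 14) = 292/(0 - 14) = 292/(-14) = 292*(-1/14) = -146/7 ≈ -20.857)
a/P(G(2)) - 30/(-419) = -146*16/(-3 - 4*2)/7 - 30/(-419) = -146*16/(-3 - 8)/7 - 30*(-1/419) = -146/(7*((1/8)*(1/2)*(-11))) + 30/419 = -146/(7*(-11/16)) + 30/419 = -146/7*(-16/11) + 30/419 = 2336/77 + 30/419 = 981094/32263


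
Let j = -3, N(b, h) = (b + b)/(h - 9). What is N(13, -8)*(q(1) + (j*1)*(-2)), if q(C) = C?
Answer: -182/17 ≈ -10.706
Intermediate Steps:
N(b, h) = 2*b/(-9 + h) (N(b, h) = (2*b)/(-9 + h) = 2*b/(-9 + h))
N(13, -8)*(q(1) + (j*1)*(-2)) = (2*13/(-9 - 8))*(1 - 3*1*(-2)) = (2*13/(-17))*(1 - 3*(-2)) = (2*13*(-1/17))*(1 + 6) = -26/17*7 = -182/17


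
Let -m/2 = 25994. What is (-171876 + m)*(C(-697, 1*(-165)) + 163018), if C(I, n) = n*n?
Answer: -42588558952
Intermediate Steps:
m = -51988 (m = -2*25994 = -51988)
C(I, n) = n²
(-171876 + m)*(C(-697, 1*(-165)) + 163018) = (-171876 - 51988)*((1*(-165))² + 163018) = -223864*((-165)² + 163018) = -223864*(27225 + 163018) = -223864*190243 = -42588558952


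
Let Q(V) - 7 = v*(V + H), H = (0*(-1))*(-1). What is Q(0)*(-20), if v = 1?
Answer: -140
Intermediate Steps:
H = 0 (H = 0*(-1) = 0)
Q(V) = 7 + V (Q(V) = 7 + 1*(V + 0) = 7 + 1*V = 7 + V)
Q(0)*(-20) = (7 + 0)*(-20) = 7*(-20) = -140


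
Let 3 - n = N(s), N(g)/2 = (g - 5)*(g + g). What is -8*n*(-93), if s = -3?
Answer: -69192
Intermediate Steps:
N(g) = 4*g*(-5 + g) (N(g) = 2*((g - 5)*(g + g)) = 2*((-5 + g)*(2*g)) = 2*(2*g*(-5 + g)) = 4*g*(-5 + g))
n = -93 (n = 3 - 4*(-3)*(-5 - 3) = 3 - 4*(-3)*(-8) = 3 - 1*96 = 3 - 96 = -93)
-8*n*(-93) = -8*(-93)*(-93) = 744*(-93) = -69192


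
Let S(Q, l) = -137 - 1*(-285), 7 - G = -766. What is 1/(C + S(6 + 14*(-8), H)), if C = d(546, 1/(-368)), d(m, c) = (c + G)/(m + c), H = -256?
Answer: 200927/30021659 ≈ 0.0066927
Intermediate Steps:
G = 773 (G = 7 - 1*(-766) = 7 + 766 = 773)
S(Q, l) = 148 (S(Q, l) = -137 + 285 = 148)
d(m, c) = (773 + c)/(c + m) (d(m, c) = (c + 773)/(m + c) = (773 + c)/(c + m))
C = 284463/200927 (C = (773 + 1/(-368))/(1/(-368) + 546) = (773 - 1/368)/(-1/368 + 546) = (284463/368)/(200927/368) = (368/200927)*(284463/368) = 284463/200927 ≈ 1.4158)
1/(C + S(6 + 14*(-8), H)) = 1/(284463/200927 + 148) = 1/(30021659/200927) = 200927/30021659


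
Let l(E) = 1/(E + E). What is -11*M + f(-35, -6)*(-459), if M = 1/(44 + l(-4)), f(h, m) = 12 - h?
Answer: -7572211/351 ≈ -21573.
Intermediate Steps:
l(E) = 1/(2*E)
M = 8/351 (M = 1/(44 + (½)/(-4)) = 1/(44 + (½)*(-¼)) = 1/(44 - ⅛) = 1/(351/8) = 8/351 ≈ 0.022792)
-11*M + f(-35, -6)*(-459) = -11*8/351 + (12 - 1*(-35))*(-459) = -88/351 + (12 + 35)*(-459) = -88/351 + 47*(-459) = -88/351 - 21573 = -7572211/351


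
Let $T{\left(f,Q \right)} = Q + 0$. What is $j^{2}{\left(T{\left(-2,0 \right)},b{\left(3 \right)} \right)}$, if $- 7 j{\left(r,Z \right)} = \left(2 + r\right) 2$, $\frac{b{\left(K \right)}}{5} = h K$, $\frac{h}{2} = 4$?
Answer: $\frac{16}{49} \approx 0.32653$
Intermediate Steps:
$h = 8$ ($h = 2 \cdot 4 = 8$)
$T{\left(f,Q \right)} = Q$
$b{\left(K \right)} = 40 K$ ($b{\left(K \right)} = 5 \cdot 8 K = 40 K$)
$j{\left(r,Z \right)} = - \frac{4}{7} - \frac{2 r}{7}$ ($j{\left(r,Z \right)} = - \frac{\left(2 + r\right) 2}{7} = - \frac{4 + 2 r}{7} = - \frac{4}{7} - \frac{2 r}{7}$)
$j^{2}{\left(T{\left(-2,0 \right)},b{\left(3 \right)} \right)} = \left(- \frac{4}{7} - 0\right)^{2} = \left(- \frac{4}{7} + 0\right)^{2} = \left(- \frac{4}{7}\right)^{2} = \frac{16}{49}$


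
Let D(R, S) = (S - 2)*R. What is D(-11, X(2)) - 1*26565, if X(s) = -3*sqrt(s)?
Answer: -26543 + 33*sqrt(2) ≈ -26496.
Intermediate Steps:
D(R, S) = R*(-2 + S) (D(R, S) = (-2 + S)*R = R*(-2 + S))
D(-11, X(2)) - 1*26565 = -11*(-2 - 3*sqrt(2)) - 1*26565 = (22 + 33*sqrt(2)) - 26565 = -26543 + 33*sqrt(2)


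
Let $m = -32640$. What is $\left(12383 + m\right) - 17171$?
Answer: $-37428$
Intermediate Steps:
$\left(12383 + m\right) - 17171 = \left(12383 - 32640\right) - 17171 = -20257 - 17171 = -37428$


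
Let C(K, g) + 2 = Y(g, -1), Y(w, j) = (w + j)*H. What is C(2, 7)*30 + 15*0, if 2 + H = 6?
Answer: 660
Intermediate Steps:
H = 4 (H = -2 + 6 = 4)
Y(w, j) = 4*j + 4*w (Y(w, j) = (w + j)*4 = (j + w)*4 = 4*j + 4*w)
C(K, g) = -6 + 4*g (C(K, g) = -2 + (4*(-1) + 4*g) = -2 + (-4 + 4*g) = -6 + 4*g)
C(2, 7)*30 + 15*0 = (-6 + 4*7)*30 + 15*0 = (-6 + 28)*30 + 0 = 22*30 + 0 = 660 + 0 = 660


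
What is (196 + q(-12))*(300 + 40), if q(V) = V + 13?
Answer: 66980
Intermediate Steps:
q(V) = 13 + V
(196 + q(-12))*(300 + 40) = (196 + (13 - 12))*(300 + 40) = (196 + 1)*340 = 197*340 = 66980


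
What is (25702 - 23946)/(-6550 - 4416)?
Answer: -878/5483 ≈ -0.16013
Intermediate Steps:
(25702 - 23946)/(-6550 - 4416) = 1756/(-10966) = 1756*(-1/10966) = -878/5483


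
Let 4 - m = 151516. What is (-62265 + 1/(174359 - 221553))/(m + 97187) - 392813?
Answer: -24563330485079/62532050 ≈ -3.9281e+5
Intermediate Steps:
m = -151512 (m = 4 - 1*151516 = 4 - 151516 = -151512)
(-62265 + 1/(174359 - 221553))/(m + 97187) - 392813 = (-62265 + 1/(174359 - 221553))/(-151512 + 97187) - 392813 = (-62265 + 1/(-47194))/(-54325) - 392813 = (-62265 - 1/47194)*(-1/54325) - 392813 = -2938534411/47194*(-1/54325) - 392813 = 71671571/62532050 - 392813 = -24563330485079/62532050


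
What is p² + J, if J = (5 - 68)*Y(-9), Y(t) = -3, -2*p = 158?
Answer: 6430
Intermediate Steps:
p = -79 (p = -½*158 = -79)
J = 189 (J = (5 - 68)*(-3) = -63*(-3) = 189)
p² + J = (-79)² + 189 = 6241 + 189 = 6430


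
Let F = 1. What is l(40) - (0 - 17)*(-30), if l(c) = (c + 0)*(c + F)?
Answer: 1130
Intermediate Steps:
l(c) = c*(1 + c) (l(c) = (c + 0)*(c + 1) = c*(1 + c))
l(40) - (0 - 17)*(-30) = 40*(1 + 40) - (0 - 17)*(-30) = 40*41 - (-17)*(-30) = 1640 - 1*510 = 1640 - 510 = 1130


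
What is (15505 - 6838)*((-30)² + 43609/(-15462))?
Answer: 13358919933/1718 ≈ 7.7759e+6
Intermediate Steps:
(15505 - 6838)*((-30)² + 43609/(-15462)) = 8667*(900 + 43609*(-1/15462)) = 8667*(900 - 43609/15462) = 8667*(13872191/15462) = 13358919933/1718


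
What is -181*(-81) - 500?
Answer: 14161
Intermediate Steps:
-181*(-81) - 500 = 14661 - 500 = 14161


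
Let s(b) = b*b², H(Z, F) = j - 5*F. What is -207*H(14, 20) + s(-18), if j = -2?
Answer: 15282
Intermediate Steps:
H(Z, F) = -2 - 5*F
s(b) = b³
-207*H(14, 20) + s(-18) = -207*(-2 - 5*20) + (-18)³ = -207*(-2 - 100) - 5832 = -207*(-102) - 5832 = 21114 - 5832 = 15282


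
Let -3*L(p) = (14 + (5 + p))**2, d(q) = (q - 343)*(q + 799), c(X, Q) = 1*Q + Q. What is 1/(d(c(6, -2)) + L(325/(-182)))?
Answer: -588/162266701 ≈ -3.6237e-6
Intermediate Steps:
c(X, Q) = 2*Q (c(X, Q) = Q + Q = 2*Q)
d(q) = (-343 + q)*(799 + q)
L(p) = -(19 + p)**2/3 (L(p) = -(14 + (5 + p))**2/3 = -(19 + p)**2/3)
1/(d(c(6, -2)) + L(325/(-182))) = 1/((-274057 + (2*(-2))**2 + 456*(2*(-2))) - (19 + 325/(-182))**2/3) = 1/((-274057 + (-4)**2 + 456*(-4)) - (19 + 325*(-1/182))**2/3) = 1/((-274057 + 16 - 1824) - (19 - 25/14)**2/3) = 1/(-275865 - (241/14)**2/3) = 1/(-275865 - 1/3*58081/196) = 1/(-275865 - 58081/588) = 1/(-162266701/588) = -588/162266701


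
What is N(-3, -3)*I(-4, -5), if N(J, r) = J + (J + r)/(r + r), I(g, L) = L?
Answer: 10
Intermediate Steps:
N(J, r) = J + (J + r)/(2*r) (N(J, r) = J + (J + r)/((2*r)) = J + (J + r)*(1/(2*r)) = J + (J + r)/(2*r))
N(-3, -3)*I(-4, -5) = (½ - 3 + (½)*(-3)/(-3))*(-5) = (½ - 3 + (½)*(-3)*(-⅓))*(-5) = (½ - 3 + ½)*(-5) = -2*(-5) = 10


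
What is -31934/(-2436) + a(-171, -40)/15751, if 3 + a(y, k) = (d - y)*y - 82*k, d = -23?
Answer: 32094637/2740674 ≈ 11.710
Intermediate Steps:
a(y, k) = -3 - 82*k + y*(-23 - y) (a(y, k) = -3 + ((-23 - y)*y - 82*k) = -3 + (y*(-23 - y) - 82*k) = -3 + (-82*k + y*(-23 - y)) = -3 - 82*k + y*(-23 - y))
-31934/(-2436) + a(-171, -40)/15751 = -31934/(-2436) + (-3 - 1*(-171)**2 - 82*(-40) - 23*(-171))/15751 = -31934*(-1/2436) + (-3 - 1*29241 + 3280 + 3933)*(1/15751) = 2281/174 + (-3 - 29241 + 3280 + 3933)*(1/15751) = 2281/174 - 22031*1/15751 = 2281/174 - 22031/15751 = 32094637/2740674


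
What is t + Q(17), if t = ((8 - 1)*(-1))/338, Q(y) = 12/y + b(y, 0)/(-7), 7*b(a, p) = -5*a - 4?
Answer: 704307/281554 ≈ 2.5015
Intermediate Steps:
b(a, p) = -4/7 - 5*a/7 (b(a, p) = (-5*a - 4)/7 = (-4 - 5*a)/7 = -4/7 - 5*a/7)
Q(y) = 4/49 + 12/y + 5*y/49 (Q(y) = 12/y + (-4/7 - 5*y/7)/(-7) = 12/y + (-4/7 - 5*y/7)*(-⅐) = 12/y + (4/49 + 5*y/49) = 4/49 + 12/y + 5*y/49)
t = -7/338 (t = (7*(-1))*(1/338) = -7*1/338 = -7/338 ≈ -0.020710)
t + Q(17) = -7/338 + (1/49)*(588 + 17*(4 + 5*17))/17 = -7/338 + (1/49)*(1/17)*(588 + 17*(4 + 85)) = -7/338 + (1/49)*(1/17)*(588 + 17*89) = -7/338 + (1/49)*(1/17)*(588 + 1513) = -7/338 + (1/49)*(1/17)*2101 = -7/338 + 2101/833 = 704307/281554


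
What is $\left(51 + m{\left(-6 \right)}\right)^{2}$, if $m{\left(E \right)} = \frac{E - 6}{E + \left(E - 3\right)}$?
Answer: $\frac{67081}{25} \approx 2683.2$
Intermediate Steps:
$m{\left(E \right)} = \frac{-6 + E}{-3 + 2 E}$ ($m{\left(E \right)} = \frac{-6 + E}{E + \left(E - 3\right)} = \frac{-6 + E}{E + \left(-3 + E\right)} = \frac{-6 + E}{-3 + 2 E}$)
$\left(51 + m{\left(-6 \right)}\right)^{2} = \left(51 + \frac{-6 - 6}{-3 + 2 \left(-6\right)}\right)^{2} = \left(51 + \frac{1}{-3 - 12} \left(-12\right)\right)^{2} = \left(51 + \frac{1}{-15} \left(-12\right)\right)^{2} = \left(51 - - \frac{4}{5}\right)^{2} = \left(51 + \frac{4}{5}\right)^{2} = \left(\frac{259}{5}\right)^{2} = \frac{67081}{25}$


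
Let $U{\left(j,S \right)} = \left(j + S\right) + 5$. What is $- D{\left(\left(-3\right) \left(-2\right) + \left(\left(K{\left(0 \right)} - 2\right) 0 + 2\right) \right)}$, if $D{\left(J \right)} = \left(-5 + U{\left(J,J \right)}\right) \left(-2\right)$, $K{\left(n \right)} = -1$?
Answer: $32$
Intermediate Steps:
$U{\left(j,S \right)} = 5 + S + j$ ($U{\left(j,S \right)} = \left(S + j\right) + 5 = 5 + S + j$)
$D{\left(J \right)} = - 4 J$ ($D{\left(J \right)} = \left(-5 + \left(5 + J + J\right)\right) \left(-2\right) = \left(-5 + \left(5 + 2 J\right)\right) \left(-2\right) = 2 J \left(-2\right) = - 4 J$)
$- D{\left(\left(-3\right) \left(-2\right) + \left(\left(K{\left(0 \right)} - 2\right) 0 + 2\right) \right)} = - \left(-4\right) \left(\left(-3\right) \left(-2\right) + \left(\left(-1 - 2\right) 0 + 2\right)\right) = - \left(-4\right) \left(6 + \left(\left(-1 - 2\right) 0 + 2\right)\right) = - \left(-4\right) \left(6 + \left(\left(-3\right) 0 + 2\right)\right) = - \left(-4\right) \left(6 + \left(0 + 2\right)\right) = - \left(-4\right) \left(6 + 2\right) = - \left(-4\right) 8 = \left(-1\right) \left(-32\right) = 32$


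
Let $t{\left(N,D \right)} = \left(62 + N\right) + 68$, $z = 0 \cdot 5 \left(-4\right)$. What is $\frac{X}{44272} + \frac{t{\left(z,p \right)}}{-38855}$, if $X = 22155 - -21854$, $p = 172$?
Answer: $\frac{340842867}{344037712} \approx 0.99071$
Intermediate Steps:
$X = 44009$ ($X = 22155 + 21854 = 44009$)
$z = 0$ ($z = 0 \left(-4\right) = 0$)
$t{\left(N,D \right)} = 130 + N$
$\frac{X}{44272} + \frac{t{\left(z,p \right)}}{-38855} = \frac{44009}{44272} + \frac{130 + 0}{-38855} = 44009 \cdot \frac{1}{44272} + 130 \left(- \frac{1}{38855}\right) = \frac{44009}{44272} - \frac{26}{7771} = \frac{340842867}{344037712}$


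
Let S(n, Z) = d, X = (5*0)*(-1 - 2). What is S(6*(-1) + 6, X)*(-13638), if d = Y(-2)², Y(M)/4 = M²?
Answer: -3491328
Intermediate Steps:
Y(M) = 4*M²
d = 256 (d = (4*(-2)²)² = (4*4)² = 16² = 256)
X = 0 (X = 0*(-3) = 0)
S(n, Z) = 256
S(6*(-1) + 6, X)*(-13638) = 256*(-13638) = -3491328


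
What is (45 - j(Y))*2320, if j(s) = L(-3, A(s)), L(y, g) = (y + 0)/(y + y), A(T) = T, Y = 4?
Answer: 103240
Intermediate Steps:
L(y, g) = 1/2 (L(y, g) = y/((2*y)) = y*(1/(2*y)) = 1/2)
j(s) = 1/2
(45 - j(Y))*2320 = (45 - 1*1/2)*2320 = (45 - 1/2)*2320 = (89/2)*2320 = 103240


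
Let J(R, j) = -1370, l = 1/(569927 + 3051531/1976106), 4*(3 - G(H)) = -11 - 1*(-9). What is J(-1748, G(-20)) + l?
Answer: -514315907886768/375413071931 ≈ -1370.0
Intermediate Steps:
G(H) = 7/2 (G(H) = 3 - (-11 - 1*(-9))/4 = 3 - (-11 + 9)/4 = 3 - 1/4*(-2) = 3 + 1/2 = 7/2)
l = 658702/375413071931 (l = 1/(569927 + 3051531*(1/1976106)) = 1/(569927 + 1017177/658702) = 1/(375413071931/658702) = 658702/375413071931 ≈ 1.7546e-6)
J(-1748, G(-20)) + l = -1370 + 658702/375413071931 = -514315907886768/375413071931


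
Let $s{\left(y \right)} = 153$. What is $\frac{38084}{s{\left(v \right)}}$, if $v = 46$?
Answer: $\frac{38084}{153} \approx 248.92$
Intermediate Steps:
$\frac{38084}{s{\left(v \right)}} = \frac{38084}{153}$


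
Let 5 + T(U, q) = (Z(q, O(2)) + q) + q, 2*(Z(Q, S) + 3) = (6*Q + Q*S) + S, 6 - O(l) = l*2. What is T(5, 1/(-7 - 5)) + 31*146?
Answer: 9037/2 ≈ 4518.5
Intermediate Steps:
O(l) = 6 - 2*l (O(l) = 6 - l*2 = 6 - 2*l)
Z(Q, S) = -3 + S/2 + 3*Q + Q*S/2 (Z(Q, S) = -3 + ((6*Q + Q*S) + S)/2 = -3 + (S + 6*Q + Q*S)/2 = -3 + (S/2 + 3*Q + Q*S/2) = -3 + S/2 + 3*Q + Q*S/2)
T(U, q) = -7 + 6*q (T(U, q) = -5 + (((-3 + (6 - 2*2)/2 + 3*q + q*(6 - 2*2)/2) + q) + q) = -5 + (((-3 + (6 - 4)/2 + 3*q + q*(6 - 4)/2) + q) + q) = -5 + (((-3 + (½)*2 + 3*q + (½)*q*2) + q) + q) = -5 + (((-3 + 1 + 3*q + q) + q) + q) = -5 + (((-2 + 4*q) + q) + q) = -5 + ((-2 + 5*q) + q) = -5 + (-2 + 6*q) = -7 + 6*q)
T(5, 1/(-7 - 5)) + 31*146 = (-7 + 6/(-7 - 5)) + 31*146 = (-7 + 6/(-12)) + 4526 = (-7 + 6*(-1/12)) + 4526 = (-7 - ½) + 4526 = -15/2 + 4526 = 9037/2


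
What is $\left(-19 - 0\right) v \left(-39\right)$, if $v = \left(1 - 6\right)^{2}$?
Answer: $18525$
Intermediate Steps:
$v = 25$ ($v = \left(1 - 6\right)^{2} = \left(-5\right)^{2} = 25$)
$\left(-19 - 0\right) v \left(-39\right) = \left(-19 - 0\right) 25 \left(-39\right) = \left(-19 + 0\right) 25 \left(-39\right) = \left(-19\right) 25 \left(-39\right) = \left(-475\right) \left(-39\right) = 18525$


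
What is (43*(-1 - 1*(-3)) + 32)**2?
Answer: 13924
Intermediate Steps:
(43*(-1 - 1*(-3)) + 32)**2 = (43*(-1 + 3) + 32)**2 = (43*2 + 32)**2 = (86 + 32)**2 = 118**2 = 13924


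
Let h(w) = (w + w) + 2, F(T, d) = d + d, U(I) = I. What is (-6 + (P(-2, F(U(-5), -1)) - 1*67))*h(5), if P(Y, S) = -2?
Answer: -900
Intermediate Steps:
F(T, d) = 2*d
h(w) = 2 + 2*w (h(w) = 2*w + 2 = 2 + 2*w)
(-6 + (P(-2, F(U(-5), -1)) - 1*67))*h(5) = (-6 + (-2 - 1*67))*(2 + 2*5) = (-6 + (-2 - 67))*(2 + 10) = (-6 - 69)*12 = -75*12 = -900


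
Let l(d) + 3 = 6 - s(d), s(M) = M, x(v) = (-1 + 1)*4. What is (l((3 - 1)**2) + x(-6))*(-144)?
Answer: 144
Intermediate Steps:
x(v) = 0 (x(v) = 0*4 = 0)
l(d) = 3 - d (l(d) = -3 + (6 - d) = 3 - d)
(l((3 - 1)**2) + x(-6))*(-144) = ((3 - (3 - 1)**2) + 0)*(-144) = ((3 - 1*2**2) + 0)*(-144) = ((3 - 1*4) + 0)*(-144) = ((3 - 4) + 0)*(-144) = (-1 + 0)*(-144) = -1*(-144) = 144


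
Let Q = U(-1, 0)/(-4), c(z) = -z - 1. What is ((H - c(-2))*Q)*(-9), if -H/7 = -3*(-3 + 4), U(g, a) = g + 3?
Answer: 90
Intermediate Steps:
c(z) = -1 - z
U(g, a) = 3 + g
H = 21 (H = -(-21)*(-3 + 4) = -(-21) = -7*(-3) = 21)
Q = -½ (Q = (3 - 1)/(-4) = 2*(-¼) = -½ ≈ -0.50000)
((H - c(-2))*Q)*(-9) = ((21 - (-1 - 1*(-2)))*(-½))*(-9) = ((21 - (-1 + 2))*(-½))*(-9) = ((21 - 1*1)*(-½))*(-9) = ((21 - 1)*(-½))*(-9) = (20*(-½))*(-9) = -10*(-9) = 90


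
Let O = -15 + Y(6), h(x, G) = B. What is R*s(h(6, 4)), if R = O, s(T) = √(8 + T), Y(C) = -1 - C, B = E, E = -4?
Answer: -44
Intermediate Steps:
B = -4
h(x, G) = -4
O = -22 (O = -15 + (-1 - 1*6) = -15 + (-1 - 6) = -15 - 7 = -22)
R = -22
R*s(h(6, 4)) = -22*√(8 - 4) = -22*√4 = -22*2 = -44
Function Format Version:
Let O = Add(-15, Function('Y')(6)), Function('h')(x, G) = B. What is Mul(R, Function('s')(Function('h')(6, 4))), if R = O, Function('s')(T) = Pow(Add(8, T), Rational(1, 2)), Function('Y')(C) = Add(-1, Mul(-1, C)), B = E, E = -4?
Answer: -44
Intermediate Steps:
B = -4
Function('h')(x, G) = -4
O = -22 (O = Add(-15, Add(-1, Mul(-1, 6))) = Add(-15, Add(-1, -6)) = Add(-15, -7) = -22)
R = -22
Mul(R, Function('s')(Function('h')(6, 4))) = Mul(-22, Pow(Add(8, -4), Rational(1, 2))) = Mul(-22, Pow(4, Rational(1, 2))) = Mul(-22, 2) = -44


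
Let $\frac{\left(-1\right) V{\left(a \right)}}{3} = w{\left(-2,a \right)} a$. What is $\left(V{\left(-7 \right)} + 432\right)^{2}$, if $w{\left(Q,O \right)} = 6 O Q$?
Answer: $4822416$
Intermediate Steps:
$w{\left(Q,O \right)} = 6 O Q$
$V{\left(a \right)} = 36 a^{2}$ ($V{\left(a \right)} = - 3 \cdot 6 a \left(-2\right) a = - 3 - 12 a a = - 3 \left(- 12 a^{2}\right) = 36 a^{2}$)
$\left(V{\left(-7 \right)} + 432\right)^{2} = \left(36 \left(-7\right)^{2} + 432\right)^{2} = \left(36 \cdot 49 + 432\right)^{2} = \left(1764 + 432\right)^{2} = 2196^{2} = 4822416$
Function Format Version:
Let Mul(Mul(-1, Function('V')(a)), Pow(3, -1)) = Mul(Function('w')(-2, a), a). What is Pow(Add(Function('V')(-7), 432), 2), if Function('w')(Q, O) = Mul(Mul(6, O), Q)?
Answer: 4822416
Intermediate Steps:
Function('w')(Q, O) = Mul(6, O, Q)
Function('V')(a) = Mul(36, Pow(a, 2)) (Function('V')(a) = Mul(-3, Mul(Mul(6, a, -2), a)) = Mul(-3, Mul(Mul(-12, a), a)) = Mul(-3, Mul(-12, Pow(a, 2))) = Mul(36, Pow(a, 2)))
Pow(Add(Function('V')(-7), 432), 2) = Pow(Add(Mul(36, Pow(-7, 2)), 432), 2) = Pow(Add(Mul(36, 49), 432), 2) = Pow(Add(1764, 432), 2) = Pow(2196, 2) = 4822416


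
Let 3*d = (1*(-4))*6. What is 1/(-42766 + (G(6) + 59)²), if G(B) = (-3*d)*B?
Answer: -1/1557 ≈ -0.00064226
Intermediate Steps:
d = -8 (d = ((1*(-4))*6)/3 = (-4*6)/3 = (⅓)*(-24) = -8)
G(B) = 24*B (G(B) = (-3*(-8))*B = 24*B)
1/(-42766 + (G(6) + 59)²) = 1/(-42766 + (24*6 + 59)²) = 1/(-42766 + (144 + 59)²) = 1/(-42766 + 203²) = 1/(-42766 + 41209) = 1/(-1557) = -1/1557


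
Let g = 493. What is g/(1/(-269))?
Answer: -132617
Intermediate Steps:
g/(1/(-269)) = 493/(1/(-269)) = 493/(-1/269) = 493*(-269) = -132617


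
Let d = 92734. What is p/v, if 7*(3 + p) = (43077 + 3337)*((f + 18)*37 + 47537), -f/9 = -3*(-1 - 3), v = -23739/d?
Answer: -190273816862918/166173 ≈ -1.1450e+9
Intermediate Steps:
v = -23739/92734 ≈ -0.25599
f = -108 (f = -(-27)*(-1 - 3) = -(-27)*(-4) = -9*12 = -108)
p = 2051823677/7 (p = -3 + ((43077 + 3337)*((-108 + 18)*37 + 47537))/7 = -3 + (46414*(-90*37 + 47537))/7 = -3 + (46414*(-3330 + 47537))/7 = -3 + (46414*44207)/7 = -3 + (⅐)*2051823698 = -3 + 2051823698/7 = 2051823677/7 ≈ 2.9312e+8)
p/v = 2051823677/(7*(-23739/92734)) = (2051823677/7)*(-92734/23739) = -190273816862918/166173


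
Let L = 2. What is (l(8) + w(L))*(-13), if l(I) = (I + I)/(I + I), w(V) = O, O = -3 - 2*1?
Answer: 52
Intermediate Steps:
O = -5 (O = -3 - 2 = -5)
w(V) = -5
l(I) = 1 (l(I) = (2*I)/((2*I)) = (2*I)*(1/(2*I)) = 1)
(l(8) + w(L))*(-13) = (1 - 5)*(-13) = -4*(-13) = 52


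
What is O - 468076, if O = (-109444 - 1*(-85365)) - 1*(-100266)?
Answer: -391889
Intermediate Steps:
O = 76187 (O = (-109444 + 85365) + 100266 = -24079 + 100266 = 76187)
O - 468076 = 76187 - 468076 = -391889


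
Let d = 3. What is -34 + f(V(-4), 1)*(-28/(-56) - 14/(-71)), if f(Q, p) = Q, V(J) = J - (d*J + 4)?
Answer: -2216/71 ≈ -31.211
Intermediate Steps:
V(J) = -4 - 2*J (V(J) = J - (3*J + 4) = J - (4 + 3*J) = J + (-4 - 3*J) = -4 - 2*J)
-34 + f(V(-4), 1)*(-28/(-56) - 14/(-71)) = -34 + (-4 - 2*(-4))*(-28/(-56) - 14/(-71)) = -34 + (-4 + 8)*(-28*(-1/56) - 14*(-1/71)) = -34 + 4*(½ + 14/71) = -34 + 4*(99/142) = -34 + 198/71 = -2216/71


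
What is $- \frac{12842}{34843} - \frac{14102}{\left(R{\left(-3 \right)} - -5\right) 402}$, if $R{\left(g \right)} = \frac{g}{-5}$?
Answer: $- \frac{1300664741}{196096404} \approx -6.6328$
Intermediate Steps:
$R{\left(g \right)} = - \frac{g}{5}$ ($R{\left(g \right)} = g \left(- \frac{1}{5}\right) = - \frac{g}{5}$)
$- \frac{12842}{34843} - \frac{14102}{\left(R{\left(-3 \right)} - -5\right) 402} = - \frac{12842}{34843} - \frac{14102}{\left(\left(- \frac{1}{5}\right) \left(-3\right) - -5\right) 402} = \left(-12842\right) \frac{1}{34843} - \frac{14102}{\left(\frac{3}{5} + 5\right) 402} = - \frac{12842}{34843} - \frac{14102}{\frac{28}{5} \cdot 402} = - \frac{12842}{34843} - \frac{14102}{\frac{11256}{5}} = - \frac{12842}{34843} - \frac{35255}{5628} = - \frac{1300664741}{196096404}$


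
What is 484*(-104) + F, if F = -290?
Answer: -50626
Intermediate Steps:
484*(-104) + F = 484*(-104) - 290 = -50336 - 290 = -50626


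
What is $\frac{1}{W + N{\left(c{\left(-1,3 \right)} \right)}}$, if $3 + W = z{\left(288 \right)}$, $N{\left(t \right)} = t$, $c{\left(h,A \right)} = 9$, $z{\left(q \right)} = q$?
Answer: $\frac{1}{294} \approx 0.0034014$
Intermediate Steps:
$W = 285$ ($W = -3 + 288 = 285$)
$\frac{1}{W + N{\left(c{\left(-1,3 \right)} \right)}} = \frac{1}{285 + 9} = \frac{1}{294}$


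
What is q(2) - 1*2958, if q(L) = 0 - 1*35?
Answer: -2993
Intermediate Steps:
q(L) = -35 (q(L) = 0 - 35 = -35)
q(2) - 1*2958 = -35 - 1*2958 = -35 - 2958 = -2993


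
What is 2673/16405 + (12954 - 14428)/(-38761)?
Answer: 127789123/635874205 ≈ 0.20097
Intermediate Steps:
2673/16405 + (12954 - 14428)/(-38761) = 2673*(1/16405) - 1474*(-1/38761) = 2673/16405 + 1474/38761 = 127789123/635874205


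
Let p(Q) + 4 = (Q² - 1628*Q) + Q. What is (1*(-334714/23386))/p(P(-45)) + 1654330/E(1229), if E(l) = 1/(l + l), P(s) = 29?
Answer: 2203648037073350277/541923778 ≈ 4.0663e+9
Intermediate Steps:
p(Q) = -4 + Q² - 1627*Q (p(Q) = -4 + ((Q² - 1628*Q) + Q) = -4 + (Q² - 1627*Q) = -4 + Q² - 1627*Q)
E(l) = 1/(2*l)
(1*(-334714/23386))/p(P(-45)) + 1654330/E(1229) = (1*(-334714/23386))/(-4 + 29² - 1627*29) + 1654330/(((½)/1229)) = (1*(-334714*1/23386))/(-4 + 841 - 47183) + 1654330/(((½)*(1/1229))) = (1*(-167357/11693))/(-46346) + 1654330/(1/2458) = -167357/11693*(-1/46346) + 1654330*2458 = 167357/541923778 + 4066343140 = 2203648037073350277/541923778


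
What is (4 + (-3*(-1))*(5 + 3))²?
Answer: 784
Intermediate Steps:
(4 + (-3*(-1))*(5 + 3))² = (4 + 3*8)² = (4 + 24)² = 28² = 784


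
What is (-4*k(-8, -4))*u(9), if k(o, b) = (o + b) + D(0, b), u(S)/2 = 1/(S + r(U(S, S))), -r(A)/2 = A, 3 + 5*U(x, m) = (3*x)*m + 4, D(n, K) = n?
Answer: -480/443 ≈ -1.0835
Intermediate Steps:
U(x, m) = ⅕ + 3*m*x/5 (U(x, m) = -⅗ + ((3*x)*m + 4)/5 = -⅗ + (3*m*x + 4)/5 = -⅗ + (4 + 3*m*x)/5 = -⅗ + (⅘ + 3*m*x/5) = ⅕ + 3*m*x/5)
r(A) = -2*A
u(S) = 2/(-⅖ + S - 6*S²/5) (u(S) = 2/(S - 2*(⅕ + 3*S*S/5)) = 2/(S - 2*(⅕ + 3*S²/5)) = 2/(S + (-⅖ - 6*S²/5)) = 2/(-⅖ + S - 6*S²/5))
k(o, b) = b + o (k(o, b) = (o + b) + 0 = (b + o) + 0 = b + o)
(-4*k(-8, -4))*u(9) = (-4*(-4 - 8))*(10/(-2 - 6*9² + 5*9)) = (-4*(-12))*(10/(-2 - 6*81 + 45)) = 48*(10/(-2 - 486 + 45)) = 48*(10/(-443)) = 48*(10*(-1/443)) = 48*(-10/443) = -480/443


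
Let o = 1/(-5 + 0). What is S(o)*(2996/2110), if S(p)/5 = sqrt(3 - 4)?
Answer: 1498*I/211 ≈ 7.0995*I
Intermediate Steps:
o = -1/5 (o = 1/(-5) = -1/5 ≈ -0.20000)
S(p) = 5*I (S(p) = 5*sqrt(3 - 4) = 5*sqrt(-1) = 5*I)
S(o)*(2996/2110) = (5*I)*(2996/2110) = (5*I)*(2996*(1/2110)) = (5*I)*(1498/1055) = 1498*I/211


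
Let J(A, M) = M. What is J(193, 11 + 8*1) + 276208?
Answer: 276227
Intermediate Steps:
J(193, 11 + 8*1) + 276208 = (11 + 8*1) + 276208 = (11 + 8) + 276208 = 19 + 276208 = 276227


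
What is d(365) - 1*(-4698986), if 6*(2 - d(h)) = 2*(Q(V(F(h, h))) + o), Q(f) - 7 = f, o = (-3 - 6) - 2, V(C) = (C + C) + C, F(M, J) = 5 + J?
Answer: 14095858/3 ≈ 4.6986e+6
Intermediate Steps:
V(C) = 3*C (V(C) = 2*C + C = 3*C)
o = -11 (o = -9 - 2 = -11)
Q(f) = 7 + f
d(h) = -5/3 - h (d(h) = 2 - ((7 + 3*(5 + h)) - 11)/3 = 2 - ((7 + (15 + 3*h)) - 11)/3 = 2 - ((22 + 3*h) - 11)/3 = 2 - (11 + 3*h)/3 = 2 - (22 + 6*h)/6 = 2 + (-11/3 - h) = -5/3 - h)
d(365) - 1*(-4698986) = (-5/3 - 1*365) - 1*(-4698986) = (-5/3 - 365) + 4698986 = -1100/3 + 4698986 = 14095858/3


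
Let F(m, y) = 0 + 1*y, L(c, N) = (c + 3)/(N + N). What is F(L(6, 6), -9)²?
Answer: 81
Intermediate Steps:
L(c, N) = (3 + c)/(2*N) (L(c, N) = (3 + c)/((2*N)) = (3 + c)*(1/(2*N)) = (3 + c)/(2*N))
F(m, y) = y (F(m, y) = 0 + y = y)
F(L(6, 6), -9)² = (-9)² = 81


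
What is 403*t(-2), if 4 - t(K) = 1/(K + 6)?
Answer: 6045/4 ≈ 1511.3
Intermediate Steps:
t(K) = 4 - 1/(6 + K) (t(K) = 4 - 1/(K + 6) = 4 - 1/(6 + K))
403*t(-2) = 403*((23 + 4*(-2))/(6 - 2)) = 403*((23 - 8)/4) = 403*((¼)*15) = 403*(15/4) = 6045/4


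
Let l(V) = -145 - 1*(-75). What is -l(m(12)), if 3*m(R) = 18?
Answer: 70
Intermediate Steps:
m(R) = 6 (m(R) = (⅓)*18 = 6)
l(V) = -70 (l(V) = -145 + 75 = -70)
-l(m(12)) = -1*(-70) = 70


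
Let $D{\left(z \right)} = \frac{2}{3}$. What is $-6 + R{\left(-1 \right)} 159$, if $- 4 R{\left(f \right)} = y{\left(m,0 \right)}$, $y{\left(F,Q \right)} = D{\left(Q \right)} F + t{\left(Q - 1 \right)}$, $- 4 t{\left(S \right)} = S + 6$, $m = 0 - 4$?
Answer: $\frac{2395}{16} \approx 149.69$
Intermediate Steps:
$D{\left(z \right)} = \frac{2}{3}$ ($D{\left(z \right)} = 2 \cdot \frac{1}{3} = \frac{2}{3}$)
$m = -4$
$t{\left(S \right)} = - \frac{3}{2} - \frac{S}{4}$ ($t{\left(S \right)} = - \frac{S + 6}{4} = - \frac{6 + S}{4} = - \frac{3}{2} - \frac{S}{4}$)
$y{\left(F,Q \right)} = - \frac{5}{4} - \frac{Q}{4} + \frac{2 F}{3}$ ($y{\left(F,Q \right)} = \frac{2 F}{3} - \left(\frac{3}{2} + \frac{Q - 1}{4}\right) = \frac{2 F}{3} - \left(\frac{3}{2} + \frac{-1 + Q}{4}\right) = \frac{2 F}{3} - \left(\frac{5}{4} + \frac{Q}{4}\right) = - \frac{5}{4} - \frac{Q}{4} + \frac{2 F}{3}$)
$R{\left(f \right)} = \frac{47}{48}$ ($R{\left(f \right)} = - \frac{- \frac{5}{4} - 0 + \frac{2}{3} \left(-4\right)}{4} = - \frac{- \frac{5}{4} + 0 - \frac{8}{3}}{4} = \left(- \frac{1}{4}\right) \left(- \frac{47}{12}\right) = \frac{47}{48}$)
$-6 + R{\left(-1 \right)} 159 = -6 + \frac{47}{48} \cdot 159 = -6 + \frac{2491}{16} = \frac{2395}{16}$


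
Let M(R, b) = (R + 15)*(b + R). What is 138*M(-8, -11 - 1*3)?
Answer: -21252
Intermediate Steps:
M(R, b) = (15 + R)*(R + b)
138*M(-8, -11 - 1*3) = 138*((-8)² + 15*(-8) + 15*(-11 - 1*3) - 8*(-11 - 1*3)) = 138*(64 - 120 + 15*(-11 - 3) - 8*(-11 - 3)) = 138*(64 - 120 + 15*(-14) - 8*(-14)) = 138*(64 - 120 - 210 + 112) = 138*(-154) = -21252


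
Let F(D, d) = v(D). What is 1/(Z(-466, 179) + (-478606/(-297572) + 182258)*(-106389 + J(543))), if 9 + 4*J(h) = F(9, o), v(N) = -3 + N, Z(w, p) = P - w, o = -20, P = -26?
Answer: -595144/11540171708864509 ≈ -5.1572e-11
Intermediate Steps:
Z(w, p) = -26 - w
F(D, d) = -3 + D
J(h) = -¾ (J(h) = -9/4 + (-3 + 9)/4 = -9/4 + (¼)*6 = -9/4 + 3/2 = -¾)
1/(Z(-466, 179) + (-478606/(-297572) + 182258)*(-106389 + J(543))) = 1/((-26 - 1*(-466)) + (-478606/(-297572) + 182258)*(-106389 - ¾)) = 1/((-26 + 466) + (-478606*(-1/297572) + 182258)*(-425559/4)) = 1/(440 + (239303/148786 + 182258)*(-425559/4)) = 1/(440 + (27117678091/148786)*(-425559/4)) = 1/(440 - 11540171970727869/595144) = 1/(-11540171708864509/595144) = -595144/11540171708864509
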